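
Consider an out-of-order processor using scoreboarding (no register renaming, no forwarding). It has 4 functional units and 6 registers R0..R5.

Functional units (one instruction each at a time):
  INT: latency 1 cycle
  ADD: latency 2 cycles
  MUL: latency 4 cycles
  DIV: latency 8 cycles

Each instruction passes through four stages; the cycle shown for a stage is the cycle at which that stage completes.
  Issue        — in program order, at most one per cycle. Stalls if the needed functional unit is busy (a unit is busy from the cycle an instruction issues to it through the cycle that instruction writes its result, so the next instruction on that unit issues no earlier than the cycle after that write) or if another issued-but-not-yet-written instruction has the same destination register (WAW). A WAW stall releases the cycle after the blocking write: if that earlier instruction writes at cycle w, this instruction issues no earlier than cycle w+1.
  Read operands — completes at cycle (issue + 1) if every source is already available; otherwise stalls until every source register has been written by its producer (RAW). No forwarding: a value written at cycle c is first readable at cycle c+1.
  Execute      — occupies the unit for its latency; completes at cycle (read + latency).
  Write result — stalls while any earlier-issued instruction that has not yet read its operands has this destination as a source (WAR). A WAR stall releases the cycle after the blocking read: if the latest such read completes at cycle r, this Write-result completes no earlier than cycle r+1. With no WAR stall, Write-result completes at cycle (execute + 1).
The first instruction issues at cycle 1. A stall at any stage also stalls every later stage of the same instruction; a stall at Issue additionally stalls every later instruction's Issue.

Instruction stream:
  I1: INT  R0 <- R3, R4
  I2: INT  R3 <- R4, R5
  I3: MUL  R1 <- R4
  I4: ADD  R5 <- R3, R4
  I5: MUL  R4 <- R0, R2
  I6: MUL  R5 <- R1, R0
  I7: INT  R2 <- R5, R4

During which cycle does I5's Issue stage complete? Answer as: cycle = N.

  I1 | 1 | 2 | 3 | 4
  I2 | 5 | 6 | 7 | 8   struct: INT busy until I1 writes@4
  I3 | 6 | 7 | 11 | 12
  I4 | 7 | 9 | 11 | 12   RAW R3: wait I2 write@8
  I5 | 13 | 14 | 18 | 19   struct: MUL busy until I3 writes@12
  I6 | 20 | 21 | 25 | 26   struct: MUL busy until I5 writes@19
  I7 | 21 | 27 | 28 | 29   RAW R5: wait I6 write@26

cycle = 13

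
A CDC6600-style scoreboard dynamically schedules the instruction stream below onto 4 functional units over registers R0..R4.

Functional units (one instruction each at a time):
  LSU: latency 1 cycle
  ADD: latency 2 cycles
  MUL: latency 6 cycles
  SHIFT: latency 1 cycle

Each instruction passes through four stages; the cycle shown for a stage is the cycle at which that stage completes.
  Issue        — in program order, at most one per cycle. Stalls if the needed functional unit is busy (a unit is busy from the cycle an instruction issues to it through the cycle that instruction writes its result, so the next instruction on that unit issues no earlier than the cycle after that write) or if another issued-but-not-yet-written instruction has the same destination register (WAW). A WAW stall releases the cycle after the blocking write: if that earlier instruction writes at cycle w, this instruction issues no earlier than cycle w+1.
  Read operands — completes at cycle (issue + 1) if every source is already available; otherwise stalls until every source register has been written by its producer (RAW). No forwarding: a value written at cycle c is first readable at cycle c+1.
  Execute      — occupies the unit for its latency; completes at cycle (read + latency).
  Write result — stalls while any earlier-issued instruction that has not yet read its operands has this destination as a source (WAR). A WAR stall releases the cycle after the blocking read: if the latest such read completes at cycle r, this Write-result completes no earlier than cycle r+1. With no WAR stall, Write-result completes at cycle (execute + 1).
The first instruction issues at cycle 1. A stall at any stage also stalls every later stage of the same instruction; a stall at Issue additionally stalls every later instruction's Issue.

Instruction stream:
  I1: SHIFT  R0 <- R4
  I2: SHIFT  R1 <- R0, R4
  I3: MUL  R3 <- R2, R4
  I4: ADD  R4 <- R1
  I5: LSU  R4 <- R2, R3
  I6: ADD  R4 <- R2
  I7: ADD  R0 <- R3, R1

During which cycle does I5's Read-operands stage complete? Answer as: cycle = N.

  I1 | 1 | 2 | 3 | 4
  I2 | 5 | 6 | 7 | 8   struct: SHIFT busy until I1 writes@4
  I3 | 6 | 7 | 13 | 14
  I4 | 7 | 9 | 11 | 12   RAW R1: wait I2 write@8
  I5 | 13 | 15 | 16 | 17   WAW R4: wait I4 write@12 · RAW R3: wait I3 write@14
  I6 | 18 | 19 | 21 | 22   WAW R4: wait I5 write@17
  I7 | 23 | 24 | 26 | 27   struct: ADD busy until I6 writes@22

cycle = 15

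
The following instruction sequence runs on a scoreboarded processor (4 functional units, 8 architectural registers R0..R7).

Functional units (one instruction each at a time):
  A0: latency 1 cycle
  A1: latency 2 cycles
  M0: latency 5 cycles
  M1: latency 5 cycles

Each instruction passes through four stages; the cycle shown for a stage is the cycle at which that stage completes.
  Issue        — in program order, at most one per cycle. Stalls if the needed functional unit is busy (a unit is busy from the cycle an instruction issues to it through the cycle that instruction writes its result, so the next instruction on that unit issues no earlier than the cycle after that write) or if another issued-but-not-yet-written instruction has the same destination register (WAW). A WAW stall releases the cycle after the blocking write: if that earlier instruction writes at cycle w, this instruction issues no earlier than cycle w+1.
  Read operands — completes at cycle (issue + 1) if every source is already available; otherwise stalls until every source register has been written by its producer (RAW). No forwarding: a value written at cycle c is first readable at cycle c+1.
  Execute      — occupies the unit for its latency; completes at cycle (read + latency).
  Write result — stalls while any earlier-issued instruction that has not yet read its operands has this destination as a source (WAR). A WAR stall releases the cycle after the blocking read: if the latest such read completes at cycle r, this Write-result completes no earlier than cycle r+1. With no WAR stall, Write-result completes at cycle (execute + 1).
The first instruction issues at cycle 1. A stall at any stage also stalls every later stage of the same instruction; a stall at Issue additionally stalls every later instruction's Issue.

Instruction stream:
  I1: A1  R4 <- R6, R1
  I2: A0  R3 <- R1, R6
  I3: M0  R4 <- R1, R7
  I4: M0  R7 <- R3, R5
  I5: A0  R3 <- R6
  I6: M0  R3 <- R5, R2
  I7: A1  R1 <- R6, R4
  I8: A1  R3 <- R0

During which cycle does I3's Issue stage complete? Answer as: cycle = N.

  I1 | 1 | 2 | 4 | 5
  I2 | 2 | 3 | 4 | 5
  I3 | 6 | 7 | 12 | 13   WAW R4: wait I1 write@5
  I4 | 14 | 15 | 20 | 21   struct: M0 busy until I3 writes@13
  I5 | 15 | 16 | 17 | 18
  I6 | 22 | 23 | 28 | 29   struct: M0 busy until I4 writes@21
  I7 | 23 | 24 | 26 | 27
  I8 | 30 | 31 | 33 | 34   WAW R3: wait I6 write@29

cycle = 6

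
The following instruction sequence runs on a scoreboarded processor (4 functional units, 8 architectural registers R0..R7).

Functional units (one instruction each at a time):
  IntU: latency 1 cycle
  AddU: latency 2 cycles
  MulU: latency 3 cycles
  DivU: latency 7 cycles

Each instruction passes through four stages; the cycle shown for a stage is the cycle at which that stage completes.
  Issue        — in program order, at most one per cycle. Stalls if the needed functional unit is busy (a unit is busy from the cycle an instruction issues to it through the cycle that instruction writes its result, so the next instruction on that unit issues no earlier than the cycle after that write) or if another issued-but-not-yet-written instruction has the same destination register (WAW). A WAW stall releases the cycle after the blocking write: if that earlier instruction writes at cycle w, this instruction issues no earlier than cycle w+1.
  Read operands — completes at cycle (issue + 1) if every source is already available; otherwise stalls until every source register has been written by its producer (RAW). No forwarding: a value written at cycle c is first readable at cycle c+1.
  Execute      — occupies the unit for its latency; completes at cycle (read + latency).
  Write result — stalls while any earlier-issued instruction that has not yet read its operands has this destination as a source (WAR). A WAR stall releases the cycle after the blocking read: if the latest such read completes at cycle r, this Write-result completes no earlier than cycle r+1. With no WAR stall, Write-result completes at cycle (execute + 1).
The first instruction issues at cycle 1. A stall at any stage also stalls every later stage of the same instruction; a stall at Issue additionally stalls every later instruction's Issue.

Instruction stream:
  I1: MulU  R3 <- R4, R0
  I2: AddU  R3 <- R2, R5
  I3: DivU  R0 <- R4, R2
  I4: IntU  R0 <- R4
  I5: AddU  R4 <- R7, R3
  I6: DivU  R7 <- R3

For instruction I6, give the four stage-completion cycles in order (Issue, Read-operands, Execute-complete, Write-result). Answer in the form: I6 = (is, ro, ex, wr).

I1: IS=1 RO=2 EX=5 WR=6
I2: IS=7 RO=8 EX=10 WR=11  [WAW R3: wait I1 write@6]
I3: IS=8 RO=9 EX=16 WR=17
I4: IS=18 RO=19 EX=20 WR=21  [WAW R0: wait I3 write@17]
I5: IS=19 RO=20 EX=22 WR=23
I6: IS=20 RO=21 EX=28 WR=29

I6 = (20, 21, 28, 29)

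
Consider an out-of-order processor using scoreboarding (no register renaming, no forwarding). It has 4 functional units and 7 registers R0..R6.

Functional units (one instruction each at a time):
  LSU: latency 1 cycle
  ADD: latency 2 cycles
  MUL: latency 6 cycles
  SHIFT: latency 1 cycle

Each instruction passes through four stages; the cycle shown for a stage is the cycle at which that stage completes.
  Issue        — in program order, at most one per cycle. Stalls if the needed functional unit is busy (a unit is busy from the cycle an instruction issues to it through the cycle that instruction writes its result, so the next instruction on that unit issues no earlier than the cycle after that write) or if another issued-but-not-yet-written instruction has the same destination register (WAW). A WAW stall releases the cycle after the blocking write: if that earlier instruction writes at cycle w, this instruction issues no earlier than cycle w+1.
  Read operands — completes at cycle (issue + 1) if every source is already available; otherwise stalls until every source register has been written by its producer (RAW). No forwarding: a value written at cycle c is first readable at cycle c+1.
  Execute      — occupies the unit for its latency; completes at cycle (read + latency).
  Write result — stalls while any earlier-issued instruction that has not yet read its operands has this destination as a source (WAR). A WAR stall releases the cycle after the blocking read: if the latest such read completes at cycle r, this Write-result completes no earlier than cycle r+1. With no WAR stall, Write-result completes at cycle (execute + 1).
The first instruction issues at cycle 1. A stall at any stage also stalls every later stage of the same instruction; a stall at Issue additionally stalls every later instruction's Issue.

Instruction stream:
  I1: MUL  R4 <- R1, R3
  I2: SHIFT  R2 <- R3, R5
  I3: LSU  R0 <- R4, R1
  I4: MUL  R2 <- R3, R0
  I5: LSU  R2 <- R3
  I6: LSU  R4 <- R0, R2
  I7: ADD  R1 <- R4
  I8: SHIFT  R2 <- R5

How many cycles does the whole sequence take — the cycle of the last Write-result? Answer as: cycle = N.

cycle = 32

  I1 | 1 | 2 | 8 | 9
  I2 | 2 | 3 | 4 | 5
  I3 | 3 | 10 | 11 | 12   RAW R4: wait I1 write@9
  I4 | 10 | 13 | 19 | 20   struct: MUL busy until I1 writes@9 · RAW R0: wait I3 write@12
  I5 | 21 | 22 | 23 | 24   WAW R2: wait I4 write@20
  I6 | 25 | 26 | 27 | 28   struct: LSU busy until I5 writes@24
  I7 | 26 | 29 | 31 | 32   RAW R4: wait I6 write@28
  I8 | 27 | 28 | 29 | 30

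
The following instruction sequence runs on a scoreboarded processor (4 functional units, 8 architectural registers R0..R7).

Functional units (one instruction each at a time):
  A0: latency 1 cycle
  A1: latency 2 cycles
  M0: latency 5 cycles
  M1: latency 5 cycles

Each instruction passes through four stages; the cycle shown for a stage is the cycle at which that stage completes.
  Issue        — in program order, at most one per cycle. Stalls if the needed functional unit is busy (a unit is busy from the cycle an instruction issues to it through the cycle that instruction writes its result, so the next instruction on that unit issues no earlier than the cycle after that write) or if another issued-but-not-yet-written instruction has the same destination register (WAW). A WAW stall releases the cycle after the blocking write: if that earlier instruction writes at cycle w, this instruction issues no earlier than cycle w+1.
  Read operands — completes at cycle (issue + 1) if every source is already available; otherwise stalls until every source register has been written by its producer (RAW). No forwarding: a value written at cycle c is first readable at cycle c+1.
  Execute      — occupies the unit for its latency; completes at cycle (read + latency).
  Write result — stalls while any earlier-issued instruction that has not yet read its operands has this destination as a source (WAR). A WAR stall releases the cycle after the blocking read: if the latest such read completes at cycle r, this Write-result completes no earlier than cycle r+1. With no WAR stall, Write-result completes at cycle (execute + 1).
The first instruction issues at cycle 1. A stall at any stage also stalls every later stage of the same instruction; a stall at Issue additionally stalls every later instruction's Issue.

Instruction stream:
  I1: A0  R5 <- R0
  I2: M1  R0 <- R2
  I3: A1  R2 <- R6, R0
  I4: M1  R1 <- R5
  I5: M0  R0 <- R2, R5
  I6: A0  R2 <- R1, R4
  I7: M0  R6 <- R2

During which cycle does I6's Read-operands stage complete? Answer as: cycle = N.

I1: IS=1 RO=2 EX=3 WR=4
I2: IS=2 RO=3 EX=8 WR=9
I3: IS=3 RO=10 EX=12 WR=13  [RAW R0: wait I2 write@9]
I4: IS=10 RO=11 EX=16 WR=17  [struct: M1 busy until I2 writes@9]
I5: IS=11 RO=14 EX=19 WR=20  [RAW R2: wait I3 write@13]
I6: IS=14 RO=18 EX=19 WR=20  [WAW R2: wait I3 write@13; RAW R1: wait I4 write@17]
I7: IS=21 RO=22 EX=27 WR=28  [struct: M0 busy until I5 writes@20]

cycle = 18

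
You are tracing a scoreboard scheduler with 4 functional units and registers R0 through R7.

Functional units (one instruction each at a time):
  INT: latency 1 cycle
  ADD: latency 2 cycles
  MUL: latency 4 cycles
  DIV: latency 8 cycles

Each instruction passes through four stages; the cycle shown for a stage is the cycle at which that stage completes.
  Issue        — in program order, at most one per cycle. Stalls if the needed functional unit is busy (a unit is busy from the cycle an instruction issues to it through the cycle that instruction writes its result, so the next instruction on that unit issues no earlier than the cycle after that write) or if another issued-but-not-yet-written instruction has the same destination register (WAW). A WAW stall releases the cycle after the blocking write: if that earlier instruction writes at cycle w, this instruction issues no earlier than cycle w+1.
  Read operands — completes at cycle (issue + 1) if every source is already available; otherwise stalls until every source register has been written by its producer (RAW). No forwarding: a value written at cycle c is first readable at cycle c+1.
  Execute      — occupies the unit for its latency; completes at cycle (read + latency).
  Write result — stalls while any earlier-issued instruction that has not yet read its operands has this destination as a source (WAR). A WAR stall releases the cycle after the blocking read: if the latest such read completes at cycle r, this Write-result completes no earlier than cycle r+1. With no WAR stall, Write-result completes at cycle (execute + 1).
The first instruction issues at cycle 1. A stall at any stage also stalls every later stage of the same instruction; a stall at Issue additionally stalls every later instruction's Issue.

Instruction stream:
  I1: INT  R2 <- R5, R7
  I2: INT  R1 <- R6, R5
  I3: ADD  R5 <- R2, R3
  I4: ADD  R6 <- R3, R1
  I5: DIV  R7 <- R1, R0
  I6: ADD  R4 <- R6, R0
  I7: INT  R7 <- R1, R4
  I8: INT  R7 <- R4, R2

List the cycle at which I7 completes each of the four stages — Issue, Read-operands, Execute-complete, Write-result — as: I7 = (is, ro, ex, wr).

I1 -> (1, 2, 3, 4)
I2 -> (5, 6, 7, 8)  // struct: INT busy until I1 writes@4
I3 -> (6, 7, 9, 10)
I4 -> (11, 12, 14, 15)  // struct: ADD busy until I3 writes@10
I5 -> (12, 13, 21, 22)
I6 -> (16, 17, 19, 20)  // struct: ADD busy until I4 writes@15
I7 -> (23, 24, 25, 26)  // WAW R7: wait I5 write@22
I8 -> (27, 28, 29, 30)  // struct: INT busy until I7 writes@26

I7 = (23, 24, 25, 26)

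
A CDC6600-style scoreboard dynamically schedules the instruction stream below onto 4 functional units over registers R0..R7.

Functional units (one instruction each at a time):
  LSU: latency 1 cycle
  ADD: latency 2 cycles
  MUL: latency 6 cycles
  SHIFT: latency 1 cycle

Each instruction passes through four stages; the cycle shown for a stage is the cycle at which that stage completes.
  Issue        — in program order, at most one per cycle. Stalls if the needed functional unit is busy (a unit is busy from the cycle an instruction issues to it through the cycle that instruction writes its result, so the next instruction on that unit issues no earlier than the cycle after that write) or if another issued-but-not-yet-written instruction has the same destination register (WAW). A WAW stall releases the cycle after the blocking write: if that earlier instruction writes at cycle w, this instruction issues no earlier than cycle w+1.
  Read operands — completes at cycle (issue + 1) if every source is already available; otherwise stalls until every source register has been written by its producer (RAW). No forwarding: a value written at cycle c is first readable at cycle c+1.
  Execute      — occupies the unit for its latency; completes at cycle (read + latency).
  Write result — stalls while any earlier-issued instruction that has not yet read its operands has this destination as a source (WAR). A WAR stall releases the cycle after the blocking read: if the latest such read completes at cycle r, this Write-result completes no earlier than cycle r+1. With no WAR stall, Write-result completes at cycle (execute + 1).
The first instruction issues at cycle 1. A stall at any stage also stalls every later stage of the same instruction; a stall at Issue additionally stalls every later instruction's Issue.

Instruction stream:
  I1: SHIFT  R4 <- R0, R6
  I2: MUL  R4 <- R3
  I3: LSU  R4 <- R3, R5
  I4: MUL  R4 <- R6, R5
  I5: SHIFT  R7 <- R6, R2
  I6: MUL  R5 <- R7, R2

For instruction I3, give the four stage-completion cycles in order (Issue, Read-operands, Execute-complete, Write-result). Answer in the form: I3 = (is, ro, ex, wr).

I3 = (14, 15, 16, 17)

I1: IS=1 RO=2 EX=3 WR=4
I2: IS=5 RO=6 EX=12 WR=13  [WAW R4: wait I1 write@4]
I3: IS=14 RO=15 EX=16 WR=17  [WAW R4: wait I2 write@13]
I4: IS=18 RO=19 EX=25 WR=26  [WAW R4: wait I3 write@17]
I5: IS=19 RO=20 EX=21 WR=22
I6: IS=27 RO=28 EX=34 WR=35  [struct: MUL busy until I4 writes@26]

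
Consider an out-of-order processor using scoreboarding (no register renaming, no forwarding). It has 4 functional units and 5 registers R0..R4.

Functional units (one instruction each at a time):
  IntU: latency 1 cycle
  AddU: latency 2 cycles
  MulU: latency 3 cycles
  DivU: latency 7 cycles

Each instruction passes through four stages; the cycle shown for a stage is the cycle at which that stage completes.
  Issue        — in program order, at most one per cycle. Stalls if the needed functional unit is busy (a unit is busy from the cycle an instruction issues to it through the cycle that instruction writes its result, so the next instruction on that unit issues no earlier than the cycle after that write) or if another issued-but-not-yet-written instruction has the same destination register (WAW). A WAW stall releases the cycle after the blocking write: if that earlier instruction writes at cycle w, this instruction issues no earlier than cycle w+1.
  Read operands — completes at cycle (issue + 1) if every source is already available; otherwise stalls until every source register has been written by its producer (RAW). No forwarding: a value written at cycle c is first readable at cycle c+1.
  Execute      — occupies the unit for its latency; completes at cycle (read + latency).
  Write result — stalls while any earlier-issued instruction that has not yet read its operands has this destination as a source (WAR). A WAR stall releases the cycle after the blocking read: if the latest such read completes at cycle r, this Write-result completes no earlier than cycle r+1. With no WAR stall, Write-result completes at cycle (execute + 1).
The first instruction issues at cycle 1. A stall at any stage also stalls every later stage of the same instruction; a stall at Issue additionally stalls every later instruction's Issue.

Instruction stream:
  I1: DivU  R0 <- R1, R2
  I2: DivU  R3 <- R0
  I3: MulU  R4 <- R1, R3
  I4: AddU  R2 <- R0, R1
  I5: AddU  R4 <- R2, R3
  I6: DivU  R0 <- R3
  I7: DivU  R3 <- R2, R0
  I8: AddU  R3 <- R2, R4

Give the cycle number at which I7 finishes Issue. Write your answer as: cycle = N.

t=1  I1 issues→DivU
t=2  I1 reads
t=9  I1 exec-done
t=10  I1 writes R0
t=11  I2 issues→DivU
t=12  I2 reads · I3 issues→MulU
t=13  I4 issues→AddU
t=14  I4 reads
t=16  I4 exec-done
t=17  I4 writes R2
t=19  I2 exec-done
t=20  I2 writes R3
t=21  I3 reads
t=24  I3 exec-done
t=25  I3 writes R4
t=26  I5 issues→AddU
t=27  I5 reads · I6 issues→DivU
t=28  I6 reads
t=29  I5 exec-done
t=30  I5 writes R4
t=35  I6 exec-done
t=36  I6 writes R0
t=37  I7 issues→DivU
t=38  I7 reads
t=45  I7 exec-done
t=46  I7 writes R3
t=47  I8 issues→AddU
t=48  I8 reads
t=50  I8 exec-done
t=51  I8 writes R3

cycle = 37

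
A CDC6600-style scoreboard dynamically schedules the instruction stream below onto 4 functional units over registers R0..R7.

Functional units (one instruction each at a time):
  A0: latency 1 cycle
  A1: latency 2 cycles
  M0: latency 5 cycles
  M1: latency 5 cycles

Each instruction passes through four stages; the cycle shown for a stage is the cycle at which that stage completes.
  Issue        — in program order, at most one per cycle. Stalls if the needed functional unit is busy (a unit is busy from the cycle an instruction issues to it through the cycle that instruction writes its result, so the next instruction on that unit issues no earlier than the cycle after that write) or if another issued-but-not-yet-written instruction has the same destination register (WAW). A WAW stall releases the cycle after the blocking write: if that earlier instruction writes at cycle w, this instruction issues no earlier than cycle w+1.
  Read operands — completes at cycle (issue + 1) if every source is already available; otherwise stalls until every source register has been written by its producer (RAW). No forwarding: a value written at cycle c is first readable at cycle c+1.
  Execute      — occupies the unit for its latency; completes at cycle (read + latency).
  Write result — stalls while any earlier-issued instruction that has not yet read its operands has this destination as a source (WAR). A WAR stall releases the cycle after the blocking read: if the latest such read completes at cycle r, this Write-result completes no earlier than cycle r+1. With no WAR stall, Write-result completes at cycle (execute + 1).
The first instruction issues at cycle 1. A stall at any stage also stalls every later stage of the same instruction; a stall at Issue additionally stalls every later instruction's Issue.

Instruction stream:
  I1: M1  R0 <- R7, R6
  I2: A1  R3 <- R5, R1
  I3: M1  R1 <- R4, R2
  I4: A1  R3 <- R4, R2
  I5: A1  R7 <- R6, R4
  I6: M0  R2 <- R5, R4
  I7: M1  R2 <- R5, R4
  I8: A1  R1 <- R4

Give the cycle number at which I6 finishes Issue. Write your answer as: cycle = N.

cycle = 16

1) issue 1, read 2, done 7, write 8
2) issue 2, read 3, done 5, write 6
3) issue 9, read 10, done 15, write 16  <struct: M1 busy until I1 writes@8>
4) issue 10, read 11, done 13, write 14
5) issue 15, read 16, done 18, write 19  <struct: A1 busy until I4 writes@14>
6) issue 16, read 17, done 22, write 23
7) issue 24, read 25, done 30, write 31  <WAW R2: wait I6 write@23>
8) issue 25, read 26, done 28, write 29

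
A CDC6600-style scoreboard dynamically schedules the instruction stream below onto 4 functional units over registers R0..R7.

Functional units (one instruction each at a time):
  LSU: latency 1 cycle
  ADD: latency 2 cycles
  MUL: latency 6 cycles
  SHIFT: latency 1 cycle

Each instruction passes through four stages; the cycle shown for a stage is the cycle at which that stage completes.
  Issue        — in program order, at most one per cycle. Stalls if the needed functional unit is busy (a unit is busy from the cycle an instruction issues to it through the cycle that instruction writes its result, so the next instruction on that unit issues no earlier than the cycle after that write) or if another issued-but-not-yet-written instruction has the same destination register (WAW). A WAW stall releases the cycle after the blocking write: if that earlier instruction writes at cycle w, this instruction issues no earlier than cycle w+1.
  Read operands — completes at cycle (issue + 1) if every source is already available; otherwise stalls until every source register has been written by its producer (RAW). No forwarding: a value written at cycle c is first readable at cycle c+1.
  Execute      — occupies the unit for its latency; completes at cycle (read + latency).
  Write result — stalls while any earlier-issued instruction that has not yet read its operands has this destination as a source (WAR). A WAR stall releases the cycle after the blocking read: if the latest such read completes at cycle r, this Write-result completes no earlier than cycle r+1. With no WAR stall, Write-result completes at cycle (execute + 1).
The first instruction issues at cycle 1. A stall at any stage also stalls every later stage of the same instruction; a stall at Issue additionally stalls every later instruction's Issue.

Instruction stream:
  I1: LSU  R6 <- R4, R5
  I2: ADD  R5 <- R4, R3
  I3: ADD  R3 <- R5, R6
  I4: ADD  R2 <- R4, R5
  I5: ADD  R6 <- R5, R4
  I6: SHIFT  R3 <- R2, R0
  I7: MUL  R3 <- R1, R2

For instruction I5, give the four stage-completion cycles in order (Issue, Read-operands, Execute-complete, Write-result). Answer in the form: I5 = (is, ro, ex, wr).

I5 = (17, 18, 20, 21)

I1: IS=1 RO=2 EX=3 WR=4
I2: IS=2 RO=3 EX=5 WR=6
I3: IS=7 RO=8 EX=10 WR=11  [struct: ADD busy until I2 writes@6]
I4: IS=12 RO=13 EX=15 WR=16  [struct: ADD busy until I3 writes@11]
I5: IS=17 RO=18 EX=20 WR=21  [struct: ADD busy until I4 writes@16]
I6: IS=18 RO=19 EX=20 WR=21
I7: IS=22 RO=23 EX=29 WR=30  [WAW R3: wait I6 write@21]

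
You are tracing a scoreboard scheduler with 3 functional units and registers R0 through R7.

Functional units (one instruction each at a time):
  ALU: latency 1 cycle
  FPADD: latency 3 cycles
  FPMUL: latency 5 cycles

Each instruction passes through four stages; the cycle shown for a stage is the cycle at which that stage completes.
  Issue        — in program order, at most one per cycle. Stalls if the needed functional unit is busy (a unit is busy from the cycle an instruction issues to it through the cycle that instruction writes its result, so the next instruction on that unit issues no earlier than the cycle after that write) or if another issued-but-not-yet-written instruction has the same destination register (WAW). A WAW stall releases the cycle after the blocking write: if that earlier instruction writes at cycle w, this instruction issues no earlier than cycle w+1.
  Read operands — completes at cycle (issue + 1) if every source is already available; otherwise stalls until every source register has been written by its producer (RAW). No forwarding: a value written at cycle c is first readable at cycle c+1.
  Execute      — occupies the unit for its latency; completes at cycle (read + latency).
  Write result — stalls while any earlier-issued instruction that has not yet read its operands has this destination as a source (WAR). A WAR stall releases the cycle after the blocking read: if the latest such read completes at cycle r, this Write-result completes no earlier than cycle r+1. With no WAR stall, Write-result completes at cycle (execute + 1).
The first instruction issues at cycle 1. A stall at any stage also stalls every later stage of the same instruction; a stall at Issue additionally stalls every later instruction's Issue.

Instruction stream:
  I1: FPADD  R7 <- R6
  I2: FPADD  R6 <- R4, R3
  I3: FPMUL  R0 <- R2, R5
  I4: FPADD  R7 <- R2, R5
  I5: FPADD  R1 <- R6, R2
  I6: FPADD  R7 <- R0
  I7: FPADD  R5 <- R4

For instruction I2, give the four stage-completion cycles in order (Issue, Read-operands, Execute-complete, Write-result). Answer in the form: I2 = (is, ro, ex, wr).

t=1  I1 dispatched to FPADD
t=2  I1 operands ready
t=5  I1 complete
t=6  R7←I1
t=7  I2 dispatched to FPADD
t=8  I2 operands ready · I3 dispatched to FPMUL
t=9  I3 operands ready
t=11  I2 complete
t=12  R6←I2
t=13  I4 dispatched to FPADD
t=14  I3 complete · I4 operands ready
t=15  R0←I3
t=17  I4 complete
t=18  R7←I4
t=19  I5 dispatched to FPADD
t=20  I5 operands ready
t=23  I5 complete
t=24  R1←I5
t=25  I6 dispatched to FPADD
t=26  I6 operands ready
t=29  I6 complete
t=30  R7←I6
t=31  I7 dispatched to FPADD
t=32  I7 operands ready
t=35  I7 complete
t=36  R5←I7

I2 = (7, 8, 11, 12)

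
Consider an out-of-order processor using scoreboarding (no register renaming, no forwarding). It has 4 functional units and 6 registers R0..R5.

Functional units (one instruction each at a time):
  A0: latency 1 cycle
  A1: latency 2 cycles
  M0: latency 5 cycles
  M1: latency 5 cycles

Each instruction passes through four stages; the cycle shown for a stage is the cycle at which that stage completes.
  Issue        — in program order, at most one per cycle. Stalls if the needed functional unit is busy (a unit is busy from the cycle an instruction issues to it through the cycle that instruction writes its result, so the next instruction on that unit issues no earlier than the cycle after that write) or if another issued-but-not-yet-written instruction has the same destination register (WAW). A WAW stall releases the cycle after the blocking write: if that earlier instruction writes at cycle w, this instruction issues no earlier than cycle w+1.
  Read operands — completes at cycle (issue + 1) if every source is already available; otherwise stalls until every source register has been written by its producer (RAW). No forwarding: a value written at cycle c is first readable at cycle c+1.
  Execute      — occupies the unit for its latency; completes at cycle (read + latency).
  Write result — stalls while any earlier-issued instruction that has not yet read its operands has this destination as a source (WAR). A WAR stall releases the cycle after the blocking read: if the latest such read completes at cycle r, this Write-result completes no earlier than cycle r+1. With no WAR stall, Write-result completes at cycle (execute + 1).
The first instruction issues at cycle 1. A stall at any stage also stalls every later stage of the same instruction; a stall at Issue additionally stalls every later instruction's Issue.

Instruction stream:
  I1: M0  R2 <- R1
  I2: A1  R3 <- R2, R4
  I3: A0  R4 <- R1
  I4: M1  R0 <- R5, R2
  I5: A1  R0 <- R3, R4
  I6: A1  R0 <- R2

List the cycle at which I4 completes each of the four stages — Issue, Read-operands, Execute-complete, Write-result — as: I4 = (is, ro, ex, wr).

I4 = (4, 9, 14, 15)

c1: I1→M0
c2: I1 RO, I2→A1
c3: I3→A0
c4: I3 RO, I4→M1
c5: I3 EX
c7: I1 EX
c8: I1 WR R2
c9: I2 RO, I4 RO
c10: I3 WR R4
c11: I2 EX
c12: I2 WR R3
c14: I4 EX
c15: I4 WR R0
c16: I5→A1
c17: I5 RO
c19: I5 EX
c20: I5 WR R0
c21: I6→A1
c22: I6 RO
c24: I6 EX
c25: I6 WR R0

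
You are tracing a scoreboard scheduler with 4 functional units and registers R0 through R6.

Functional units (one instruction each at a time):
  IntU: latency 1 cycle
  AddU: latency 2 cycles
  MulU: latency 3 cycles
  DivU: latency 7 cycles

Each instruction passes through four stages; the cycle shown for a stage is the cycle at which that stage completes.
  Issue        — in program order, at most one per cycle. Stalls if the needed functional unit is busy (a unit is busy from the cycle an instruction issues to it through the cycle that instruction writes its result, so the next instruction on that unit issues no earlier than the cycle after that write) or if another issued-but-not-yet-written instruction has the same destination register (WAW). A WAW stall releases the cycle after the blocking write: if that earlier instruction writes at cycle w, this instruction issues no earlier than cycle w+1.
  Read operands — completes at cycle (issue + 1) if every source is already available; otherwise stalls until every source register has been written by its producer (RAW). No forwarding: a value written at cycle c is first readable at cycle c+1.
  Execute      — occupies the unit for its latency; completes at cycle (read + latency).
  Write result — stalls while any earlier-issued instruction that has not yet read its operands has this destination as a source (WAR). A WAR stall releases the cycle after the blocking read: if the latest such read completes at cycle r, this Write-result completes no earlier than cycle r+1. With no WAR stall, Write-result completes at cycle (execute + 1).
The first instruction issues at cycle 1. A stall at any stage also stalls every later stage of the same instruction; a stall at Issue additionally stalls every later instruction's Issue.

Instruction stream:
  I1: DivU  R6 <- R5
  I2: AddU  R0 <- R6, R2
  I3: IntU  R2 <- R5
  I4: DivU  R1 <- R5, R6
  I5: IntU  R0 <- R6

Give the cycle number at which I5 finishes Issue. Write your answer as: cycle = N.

c1: I1→DivU
c2: I1 RO; I2→AddU
c3: I3→IntU
c4: I3 RO
c5: I3 EX
c9: I1 EX
c10: I1 WR R6
c11: I2 RO; I4→DivU
c12: I3 WR R2; I4 RO
c13: I2 EX
c14: I2 WR R0
c15: I5→IntU
c16: I5 RO
c17: I5 EX
c18: I5 WR R0
c19: I4 EX
c20: I4 WR R1

cycle = 15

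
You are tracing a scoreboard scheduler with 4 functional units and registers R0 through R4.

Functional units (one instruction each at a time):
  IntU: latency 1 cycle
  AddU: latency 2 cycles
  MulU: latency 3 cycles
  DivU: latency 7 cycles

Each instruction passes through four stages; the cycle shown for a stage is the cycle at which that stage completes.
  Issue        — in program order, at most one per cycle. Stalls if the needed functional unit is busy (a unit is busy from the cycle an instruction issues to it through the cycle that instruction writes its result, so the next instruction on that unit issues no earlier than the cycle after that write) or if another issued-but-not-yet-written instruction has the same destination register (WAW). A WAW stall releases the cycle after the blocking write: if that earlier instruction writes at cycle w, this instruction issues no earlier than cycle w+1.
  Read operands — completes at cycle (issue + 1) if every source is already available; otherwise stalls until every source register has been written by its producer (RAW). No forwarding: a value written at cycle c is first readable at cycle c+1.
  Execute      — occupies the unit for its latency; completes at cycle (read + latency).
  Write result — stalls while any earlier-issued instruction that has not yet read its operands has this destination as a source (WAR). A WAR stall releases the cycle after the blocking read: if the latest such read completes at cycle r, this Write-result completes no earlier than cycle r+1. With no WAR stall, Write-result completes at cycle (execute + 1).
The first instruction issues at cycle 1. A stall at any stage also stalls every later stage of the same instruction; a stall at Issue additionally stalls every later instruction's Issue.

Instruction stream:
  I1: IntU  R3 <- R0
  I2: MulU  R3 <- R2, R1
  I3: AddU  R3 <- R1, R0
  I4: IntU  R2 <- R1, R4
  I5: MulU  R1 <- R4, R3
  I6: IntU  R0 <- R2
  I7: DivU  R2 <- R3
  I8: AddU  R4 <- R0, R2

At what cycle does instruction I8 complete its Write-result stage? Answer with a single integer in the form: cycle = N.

cycle = 30

t=1  issue I1 (IntU)
t=2  I1 read-ops
t=3  I1 finished on IntU
t=4  I1→R3
t=5  issue I2 (MulU)
t=6  I2 read-ops
t=9  I2 finished on MulU
t=10  I2→R3
t=11  issue I3 (AddU)
t=12  I3 read-ops; issue I4 (IntU)
t=13  I4 read-ops; issue I5 (MulU)
t=14  I3 finished on AddU; I4 finished on IntU
t=15  I3→R3; I4→R2
t=16  I5 read-ops; issue I6 (IntU)
t=17  I6 read-ops; issue I7 (DivU)
t=18  I6 finished on IntU; I7 read-ops; issue I8 (AddU)
t=19  I5 finished on MulU; I6→R0
t=20  I5→R1
t=25  I7 finished on DivU
t=26  I7→R2
t=27  I8 read-ops
t=29  I8 finished on AddU
t=30  I8→R4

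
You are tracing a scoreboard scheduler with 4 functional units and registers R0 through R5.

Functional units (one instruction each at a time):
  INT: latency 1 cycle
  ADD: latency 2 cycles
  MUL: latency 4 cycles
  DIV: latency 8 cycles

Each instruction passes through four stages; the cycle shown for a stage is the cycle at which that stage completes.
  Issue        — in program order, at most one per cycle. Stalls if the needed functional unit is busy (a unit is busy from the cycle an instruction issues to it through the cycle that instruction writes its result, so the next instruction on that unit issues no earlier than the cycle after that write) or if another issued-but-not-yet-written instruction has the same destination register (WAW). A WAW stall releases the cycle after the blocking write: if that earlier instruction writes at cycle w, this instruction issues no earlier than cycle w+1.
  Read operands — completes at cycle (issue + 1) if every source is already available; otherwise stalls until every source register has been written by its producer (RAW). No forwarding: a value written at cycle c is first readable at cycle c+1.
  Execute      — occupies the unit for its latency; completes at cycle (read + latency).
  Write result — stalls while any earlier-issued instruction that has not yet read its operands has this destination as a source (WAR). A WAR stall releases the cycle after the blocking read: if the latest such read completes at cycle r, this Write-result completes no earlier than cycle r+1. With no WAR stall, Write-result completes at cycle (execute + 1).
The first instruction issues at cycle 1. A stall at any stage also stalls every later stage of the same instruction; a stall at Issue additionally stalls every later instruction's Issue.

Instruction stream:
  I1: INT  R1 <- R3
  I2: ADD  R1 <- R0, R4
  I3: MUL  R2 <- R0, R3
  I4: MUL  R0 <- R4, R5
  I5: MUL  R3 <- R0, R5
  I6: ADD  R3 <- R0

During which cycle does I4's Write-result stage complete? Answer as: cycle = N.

cycle = 19

I1  is:1  ro:2  ex:3  wr:4
I2  is:5  ro:6  ex:8  wr:9  — WAW R1: wait I1 write@4
I3  is:6  ro:7  ex:11  wr:12
I4  is:13  ro:14  ex:18  wr:19  — struct: MUL busy until I3 writes@12
I5  is:20  ro:21  ex:25  wr:26  — struct: MUL busy until I4 writes@19
I6  is:27  ro:28  ex:30  wr:31  — WAW R3: wait I5 write@26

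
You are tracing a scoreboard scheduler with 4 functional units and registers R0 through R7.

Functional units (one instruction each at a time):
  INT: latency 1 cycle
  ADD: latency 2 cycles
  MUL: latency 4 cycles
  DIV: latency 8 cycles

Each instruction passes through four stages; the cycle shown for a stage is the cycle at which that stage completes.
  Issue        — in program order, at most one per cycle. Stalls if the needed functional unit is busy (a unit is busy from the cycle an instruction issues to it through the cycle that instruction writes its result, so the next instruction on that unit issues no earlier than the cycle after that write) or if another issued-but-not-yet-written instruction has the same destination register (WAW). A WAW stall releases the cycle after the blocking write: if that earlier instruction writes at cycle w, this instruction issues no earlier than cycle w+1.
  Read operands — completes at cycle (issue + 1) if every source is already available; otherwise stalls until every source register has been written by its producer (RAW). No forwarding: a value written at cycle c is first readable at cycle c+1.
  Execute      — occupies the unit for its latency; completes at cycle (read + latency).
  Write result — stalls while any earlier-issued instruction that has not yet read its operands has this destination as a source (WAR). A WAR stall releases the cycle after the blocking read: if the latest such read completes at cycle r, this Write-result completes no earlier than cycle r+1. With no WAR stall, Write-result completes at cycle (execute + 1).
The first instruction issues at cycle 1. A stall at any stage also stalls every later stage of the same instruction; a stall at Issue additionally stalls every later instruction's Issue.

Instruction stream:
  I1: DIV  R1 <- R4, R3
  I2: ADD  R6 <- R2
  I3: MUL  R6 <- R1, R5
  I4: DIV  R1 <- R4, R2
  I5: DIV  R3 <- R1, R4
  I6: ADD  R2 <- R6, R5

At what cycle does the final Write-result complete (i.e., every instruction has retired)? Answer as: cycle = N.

cycle = 33

t=1  I1→DIV
t=2  I1 RO · I2→ADD
t=3  I2 RO
t=5  I2 EX
t=6  I2 WR R6
t=7  I3→MUL
t=10  I1 EX
t=11  I1 WR R1
t=12  I3 RO · I4→DIV
t=13  I4 RO
t=16  I3 EX
t=17  I3 WR R6
t=21  I4 EX
t=22  I4 WR R1
t=23  I5→DIV
t=24  I5 RO · I6→ADD
t=25  I6 RO
t=27  I6 EX
t=28  I6 WR R2
t=32  I5 EX
t=33  I5 WR R3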